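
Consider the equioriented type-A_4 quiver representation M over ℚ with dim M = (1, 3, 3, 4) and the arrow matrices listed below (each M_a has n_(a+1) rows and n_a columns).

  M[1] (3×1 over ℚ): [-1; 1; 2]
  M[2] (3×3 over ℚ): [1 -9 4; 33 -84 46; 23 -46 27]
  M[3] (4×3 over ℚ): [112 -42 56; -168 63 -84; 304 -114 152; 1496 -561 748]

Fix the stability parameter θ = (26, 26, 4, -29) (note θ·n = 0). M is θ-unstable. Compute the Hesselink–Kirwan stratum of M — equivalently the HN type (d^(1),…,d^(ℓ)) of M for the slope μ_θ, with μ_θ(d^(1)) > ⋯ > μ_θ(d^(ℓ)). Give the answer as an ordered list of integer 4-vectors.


Barcode: M ≅ I[1,4], I[2,3]^2, I[4,4]^3. HN layers by μ_θ (3 steps, strictly decreasing):
  μ^(1)=15; μ^(2)=27/4; μ^(3)=-29

((0, 2, 2, 0); (1, 1, 1, 1); (0, 0, 0, 3))


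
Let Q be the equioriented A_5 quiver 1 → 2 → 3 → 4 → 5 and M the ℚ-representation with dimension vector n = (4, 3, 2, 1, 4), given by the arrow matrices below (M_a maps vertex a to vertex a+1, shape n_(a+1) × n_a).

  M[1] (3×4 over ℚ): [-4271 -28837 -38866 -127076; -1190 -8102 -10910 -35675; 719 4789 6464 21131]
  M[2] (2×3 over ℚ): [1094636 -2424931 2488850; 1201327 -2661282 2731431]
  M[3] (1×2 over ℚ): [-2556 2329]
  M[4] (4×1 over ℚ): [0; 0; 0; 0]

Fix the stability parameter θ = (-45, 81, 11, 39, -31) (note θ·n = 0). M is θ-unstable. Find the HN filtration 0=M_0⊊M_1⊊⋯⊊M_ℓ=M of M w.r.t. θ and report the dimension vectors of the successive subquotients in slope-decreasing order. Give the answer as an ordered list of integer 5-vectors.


Via rank(M_{q-1}∘⋯∘M_p): M ≅ I[1,1], I[1,2], I[1,3], I[1,4], I[5,5]^4.
μ_θ-semistable layers: μ^(1)=81; μ^(2)=46; μ^(3)=131/3; μ^(4)=-31; μ^(5)=-45

((0, 1, 0, 0, 0); (0, 1, 1, 0, 0); (0, 1, 1, 1, 0); (0, 0, 0, 0, 4); (4, 0, 0, 0, 0))


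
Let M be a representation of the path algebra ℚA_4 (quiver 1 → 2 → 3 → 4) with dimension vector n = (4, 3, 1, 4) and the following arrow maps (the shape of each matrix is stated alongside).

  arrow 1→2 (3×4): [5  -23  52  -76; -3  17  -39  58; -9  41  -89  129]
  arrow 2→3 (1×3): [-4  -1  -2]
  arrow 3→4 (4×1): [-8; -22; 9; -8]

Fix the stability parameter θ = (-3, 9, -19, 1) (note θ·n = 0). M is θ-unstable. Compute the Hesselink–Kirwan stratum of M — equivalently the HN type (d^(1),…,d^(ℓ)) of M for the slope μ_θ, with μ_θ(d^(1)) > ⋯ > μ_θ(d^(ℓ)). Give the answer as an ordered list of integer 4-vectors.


Via rank(M_{q-1}∘⋯∘M_p): M ≅ I[1,1], I[1,2]^2, I[1,4], I[4,4]^3.
μ_θ-semistable layers: μ^(1)=9; μ^(2)=1; μ^(3)=-3; μ^(4)=-13/3

((0, 2, 0, 0); (0, 0, 0, 4); (3, 0, 0, 0); (1, 1, 1, 0))


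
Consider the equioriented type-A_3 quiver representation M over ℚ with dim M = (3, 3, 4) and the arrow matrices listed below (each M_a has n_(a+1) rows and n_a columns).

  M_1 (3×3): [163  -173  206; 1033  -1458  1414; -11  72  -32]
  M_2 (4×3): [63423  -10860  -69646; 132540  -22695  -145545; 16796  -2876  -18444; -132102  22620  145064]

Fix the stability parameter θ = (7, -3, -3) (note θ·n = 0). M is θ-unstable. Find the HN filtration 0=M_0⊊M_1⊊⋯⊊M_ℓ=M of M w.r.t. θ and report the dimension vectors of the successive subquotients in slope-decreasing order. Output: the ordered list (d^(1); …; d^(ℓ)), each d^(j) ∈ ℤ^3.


Interval decomposition of M: I[1,2], I[1,3]^2, I[3,3]^2.
HN type (ℓ=3): μ^(1)=2; μ^(2)=1/3; μ^(3)=-3

((1, 1, 0); (2, 2, 2); (0, 0, 2))


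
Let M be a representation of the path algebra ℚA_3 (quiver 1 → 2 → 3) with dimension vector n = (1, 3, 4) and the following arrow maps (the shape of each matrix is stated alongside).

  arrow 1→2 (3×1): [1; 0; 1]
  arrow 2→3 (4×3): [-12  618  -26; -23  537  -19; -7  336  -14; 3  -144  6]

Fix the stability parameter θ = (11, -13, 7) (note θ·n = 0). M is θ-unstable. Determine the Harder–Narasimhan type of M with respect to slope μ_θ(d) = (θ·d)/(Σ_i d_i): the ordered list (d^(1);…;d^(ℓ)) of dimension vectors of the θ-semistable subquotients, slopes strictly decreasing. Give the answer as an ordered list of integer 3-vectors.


Interval decomposition of M: I[1,3], I[2,2], I[2,3], I[3,3]^2.
HN type (ℓ=3): μ^(1)=7; μ^(2)=-1; μ^(3)=-13

((0, 0, 4); (1, 1, 0); (0, 2, 0))


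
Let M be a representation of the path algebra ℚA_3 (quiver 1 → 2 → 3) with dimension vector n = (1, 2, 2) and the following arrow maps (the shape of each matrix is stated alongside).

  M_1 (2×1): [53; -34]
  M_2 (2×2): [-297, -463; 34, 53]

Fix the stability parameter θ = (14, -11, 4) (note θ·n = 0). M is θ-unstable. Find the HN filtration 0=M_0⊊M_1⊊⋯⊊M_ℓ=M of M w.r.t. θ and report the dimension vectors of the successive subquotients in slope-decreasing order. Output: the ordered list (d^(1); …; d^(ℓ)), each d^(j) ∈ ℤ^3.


Barcode: M ≅ I[1,3], I[2,3]. HN layers by μ_θ (3 steps, strictly decreasing):
  μ^(1)=4; μ^(2)=3/2; μ^(3)=-11

((0, 0, 2); (1, 1, 0); (0, 1, 0))


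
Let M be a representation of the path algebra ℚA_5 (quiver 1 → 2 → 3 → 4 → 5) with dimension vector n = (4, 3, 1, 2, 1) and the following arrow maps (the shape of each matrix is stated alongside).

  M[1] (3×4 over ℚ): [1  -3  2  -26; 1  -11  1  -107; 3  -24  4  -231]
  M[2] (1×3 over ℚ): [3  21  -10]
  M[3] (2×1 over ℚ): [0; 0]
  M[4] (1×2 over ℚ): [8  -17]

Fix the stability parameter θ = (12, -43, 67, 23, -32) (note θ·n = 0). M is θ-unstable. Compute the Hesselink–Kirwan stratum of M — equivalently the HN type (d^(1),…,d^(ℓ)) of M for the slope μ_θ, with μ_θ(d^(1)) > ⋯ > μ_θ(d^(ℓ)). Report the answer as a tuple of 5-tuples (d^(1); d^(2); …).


Via rank(M_{q-1}∘⋯∘M_p): M ≅ I[1,1], I[1,2]^2, I[1,3], I[4,4], I[4,5].
μ_θ-semistable layers: μ^(1)=67; μ^(2)=23; μ^(3)=12; μ^(4)=-9/2; μ^(5)=-31/2

((0, 0, 1, 0, 0); (0, 0, 0, 1, 0); (1, 0, 0, 0, 0); (0, 0, 0, 1, 1); (3, 3, 0, 0, 0))


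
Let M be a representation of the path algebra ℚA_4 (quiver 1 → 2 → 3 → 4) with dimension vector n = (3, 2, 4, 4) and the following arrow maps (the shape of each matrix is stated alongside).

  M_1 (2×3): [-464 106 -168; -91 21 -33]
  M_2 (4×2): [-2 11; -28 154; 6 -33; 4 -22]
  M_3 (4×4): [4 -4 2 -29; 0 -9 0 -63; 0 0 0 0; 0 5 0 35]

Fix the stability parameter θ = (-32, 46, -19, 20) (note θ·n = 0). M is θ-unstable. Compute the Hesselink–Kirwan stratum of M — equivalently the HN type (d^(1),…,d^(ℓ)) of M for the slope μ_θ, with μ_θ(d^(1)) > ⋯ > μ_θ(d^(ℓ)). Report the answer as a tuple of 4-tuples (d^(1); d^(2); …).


Barcode: M ≅ I[1,1], I[1,2], I[1,3], I[3,3], I[3,4]^2, I[4,4]^2. HN layers by μ_θ (5 steps, strictly decreasing):
  μ^(1)=46; μ^(2)=20; μ^(3)=27/2; μ^(4)=-19; μ^(5)=-32

((0, 1, 0, 0); (0, 0, 0, 4); (0, 1, 1, 0); (0, 0, 3, 0); (3, 0, 0, 0))


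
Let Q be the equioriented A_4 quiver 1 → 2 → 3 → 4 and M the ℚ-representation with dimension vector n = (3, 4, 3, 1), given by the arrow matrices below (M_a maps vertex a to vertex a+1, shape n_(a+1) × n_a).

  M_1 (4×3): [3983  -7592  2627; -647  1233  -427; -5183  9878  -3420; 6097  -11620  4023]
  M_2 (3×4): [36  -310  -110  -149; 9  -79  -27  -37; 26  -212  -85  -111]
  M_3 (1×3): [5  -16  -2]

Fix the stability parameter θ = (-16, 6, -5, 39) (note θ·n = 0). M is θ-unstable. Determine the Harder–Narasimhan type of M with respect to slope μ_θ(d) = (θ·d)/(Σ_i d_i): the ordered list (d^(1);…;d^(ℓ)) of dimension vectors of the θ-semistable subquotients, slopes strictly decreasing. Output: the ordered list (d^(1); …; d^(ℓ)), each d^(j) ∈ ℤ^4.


Via rank(M_{q-1}∘⋯∘M_p): M ≅ I[1,3]^2, I[1,4], I[2,2].
μ_θ-semistable layers: μ^(1)=39; μ^(2)=6; μ^(3)=1/2; μ^(4)=-16

((0, 0, 0, 1); (0, 1, 0, 0); (0, 3, 3, 0); (3, 0, 0, 0))


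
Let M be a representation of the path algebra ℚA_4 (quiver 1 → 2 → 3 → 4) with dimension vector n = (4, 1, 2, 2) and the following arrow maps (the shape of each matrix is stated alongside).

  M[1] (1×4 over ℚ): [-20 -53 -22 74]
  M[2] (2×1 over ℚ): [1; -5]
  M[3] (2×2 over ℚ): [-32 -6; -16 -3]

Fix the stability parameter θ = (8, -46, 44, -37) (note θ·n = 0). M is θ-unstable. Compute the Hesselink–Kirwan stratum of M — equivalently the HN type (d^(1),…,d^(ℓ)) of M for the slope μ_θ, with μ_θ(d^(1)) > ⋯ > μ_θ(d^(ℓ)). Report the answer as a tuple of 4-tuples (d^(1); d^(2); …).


Barcode: M ≅ I[1,1]^3, I[1,4], I[3,3], I[4,4]. HN layers by μ_θ (5 steps, strictly decreasing):
  μ^(1)=44; μ^(2)=8; μ^(3)=7/2; μ^(4)=-19; μ^(5)=-37

((0, 0, 1, 0); (3, 0, 0, 0); (0, 0, 1, 1); (1, 1, 0, 0); (0, 0, 0, 1))


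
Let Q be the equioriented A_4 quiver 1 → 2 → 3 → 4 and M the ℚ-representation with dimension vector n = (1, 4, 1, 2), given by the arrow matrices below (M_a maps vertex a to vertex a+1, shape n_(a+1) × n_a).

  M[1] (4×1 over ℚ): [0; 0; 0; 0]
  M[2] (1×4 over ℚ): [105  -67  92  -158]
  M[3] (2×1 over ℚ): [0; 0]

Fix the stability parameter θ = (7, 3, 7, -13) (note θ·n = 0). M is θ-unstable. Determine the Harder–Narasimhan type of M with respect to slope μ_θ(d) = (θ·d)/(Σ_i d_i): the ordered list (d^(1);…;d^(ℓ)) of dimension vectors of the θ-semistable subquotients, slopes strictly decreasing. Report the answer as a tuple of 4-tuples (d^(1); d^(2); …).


Barcode: M ≅ I[1,1], I[2,2]^3, I[2,3], I[4,4]^2. HN layers by μ_θ (3 steps, strictly decreasing):
  μ^(1)=7; μ^(2)=3; μ^(3)=-13

((1, 0, 1, 0); (0, 4, 0, 0); (0, 0, 0, 2))


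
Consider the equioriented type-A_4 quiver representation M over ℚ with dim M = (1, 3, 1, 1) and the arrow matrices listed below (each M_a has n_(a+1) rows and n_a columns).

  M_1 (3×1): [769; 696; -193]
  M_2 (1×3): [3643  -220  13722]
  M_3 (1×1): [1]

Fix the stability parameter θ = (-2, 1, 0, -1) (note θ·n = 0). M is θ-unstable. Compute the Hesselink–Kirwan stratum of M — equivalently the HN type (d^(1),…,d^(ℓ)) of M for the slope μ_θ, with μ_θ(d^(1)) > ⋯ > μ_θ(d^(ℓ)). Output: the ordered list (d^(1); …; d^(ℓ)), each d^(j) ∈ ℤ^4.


Via rank(M_{q-1}∘⋯∘M_p): M ≅ I[1,4], I[2,2]^2.
μ_θ-semistable layers: μ^(1)=1; μ^(2)=0; μ^(3)=-2

((0, 2, 0, 0); (0, 1, 1, 1); (1, 0, 0, 0))


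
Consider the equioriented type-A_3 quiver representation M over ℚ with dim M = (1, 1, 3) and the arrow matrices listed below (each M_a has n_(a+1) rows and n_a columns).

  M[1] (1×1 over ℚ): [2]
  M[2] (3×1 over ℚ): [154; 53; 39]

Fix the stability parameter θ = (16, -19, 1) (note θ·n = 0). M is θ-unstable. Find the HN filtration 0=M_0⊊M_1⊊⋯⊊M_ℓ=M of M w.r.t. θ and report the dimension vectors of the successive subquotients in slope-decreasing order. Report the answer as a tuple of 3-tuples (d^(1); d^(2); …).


Barcode: M ≅ I[1,3], I[3,3]^2. HN layers by μ_θ (2 steps, strictly decreasing):
  μ^(1)=1; μ^(2)=-3/2

((0, 0, 3); (1, 1, 0))


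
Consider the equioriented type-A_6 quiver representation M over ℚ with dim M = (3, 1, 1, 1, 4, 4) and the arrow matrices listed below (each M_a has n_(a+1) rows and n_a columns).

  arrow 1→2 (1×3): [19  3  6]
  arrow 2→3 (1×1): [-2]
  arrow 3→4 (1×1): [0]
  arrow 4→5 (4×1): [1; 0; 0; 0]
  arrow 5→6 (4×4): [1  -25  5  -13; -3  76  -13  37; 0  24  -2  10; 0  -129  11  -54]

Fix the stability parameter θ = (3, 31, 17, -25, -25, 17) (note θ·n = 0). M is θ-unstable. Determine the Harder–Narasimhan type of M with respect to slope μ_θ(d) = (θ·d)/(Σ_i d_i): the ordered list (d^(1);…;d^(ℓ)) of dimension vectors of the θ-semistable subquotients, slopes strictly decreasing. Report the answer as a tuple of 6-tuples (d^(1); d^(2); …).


Barcode: M ≅ I[1,1]^2, I[1,3], I[4,6], I[5,6]^3. HN layers by μ_θ (4 steps, strictly decreasing):
  μ^(1)=24; μ^(2)=17; μ^(3)=3; μ^(4)=-25

((0, 1, 1, 0, 0, 0); (0, 0, 0, 0, 0, 4); (3, 0, 0, 0, 0, 0); (0, 0, 0, 1, 4, 0))


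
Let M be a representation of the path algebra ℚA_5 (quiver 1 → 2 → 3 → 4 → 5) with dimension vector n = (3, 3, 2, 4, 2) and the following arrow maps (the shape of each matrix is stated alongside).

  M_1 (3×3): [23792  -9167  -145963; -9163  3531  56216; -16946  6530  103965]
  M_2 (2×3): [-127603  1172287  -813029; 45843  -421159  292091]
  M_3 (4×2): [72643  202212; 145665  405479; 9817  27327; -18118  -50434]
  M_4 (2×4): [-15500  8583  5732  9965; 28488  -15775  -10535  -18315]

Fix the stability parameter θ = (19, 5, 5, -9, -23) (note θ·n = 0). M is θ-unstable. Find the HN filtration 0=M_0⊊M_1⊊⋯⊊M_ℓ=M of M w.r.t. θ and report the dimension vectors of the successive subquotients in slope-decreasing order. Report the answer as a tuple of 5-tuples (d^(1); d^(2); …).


Interval decomposition of M: I[1,2], I[1,4], I[1,5], I[4,4], I[4,5].
HN type (ℓ=5): μ^(1)=12; μ^(2)=5; μ^(3)=-3/5; μ^(4)=-9; μ^(5)=-16

((1, 1, 0, 0, 0); (1, 1, 1, 1, 0); (1, 1, 1, 1, 1); (0, 0, 0, 1, 0); (0, 0, 0, 1, 1))


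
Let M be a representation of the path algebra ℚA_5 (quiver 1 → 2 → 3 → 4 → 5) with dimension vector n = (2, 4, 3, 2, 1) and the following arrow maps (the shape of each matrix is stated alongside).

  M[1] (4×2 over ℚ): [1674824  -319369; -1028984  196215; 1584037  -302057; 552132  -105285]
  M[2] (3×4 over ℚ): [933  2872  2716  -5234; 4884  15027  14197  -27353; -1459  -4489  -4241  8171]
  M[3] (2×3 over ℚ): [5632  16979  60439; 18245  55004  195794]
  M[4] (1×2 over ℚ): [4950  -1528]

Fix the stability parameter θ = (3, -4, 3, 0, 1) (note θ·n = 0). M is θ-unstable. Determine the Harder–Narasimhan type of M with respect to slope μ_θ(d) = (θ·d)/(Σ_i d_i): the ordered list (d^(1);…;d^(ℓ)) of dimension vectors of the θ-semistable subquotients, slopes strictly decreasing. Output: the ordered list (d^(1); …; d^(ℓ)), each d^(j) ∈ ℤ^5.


Via rank(M_{q-1}∘⋯∘M_p): M ≅ I[1,4], I[1,5], I[2,2], I[2,3].
μ_θ-semistable layers: μ^(1)=3; μ^(2)=3/2; μ^(3)=4/3; μ^(4)=-1/2; μ^(5)=-4

((0, 0, 1, 0, 0); (0, 0, 1, 1, 0); (0, 0, 1, 1, 1); (2, 2, 0, 0, 0); (0, 2, 0, 0, 0))


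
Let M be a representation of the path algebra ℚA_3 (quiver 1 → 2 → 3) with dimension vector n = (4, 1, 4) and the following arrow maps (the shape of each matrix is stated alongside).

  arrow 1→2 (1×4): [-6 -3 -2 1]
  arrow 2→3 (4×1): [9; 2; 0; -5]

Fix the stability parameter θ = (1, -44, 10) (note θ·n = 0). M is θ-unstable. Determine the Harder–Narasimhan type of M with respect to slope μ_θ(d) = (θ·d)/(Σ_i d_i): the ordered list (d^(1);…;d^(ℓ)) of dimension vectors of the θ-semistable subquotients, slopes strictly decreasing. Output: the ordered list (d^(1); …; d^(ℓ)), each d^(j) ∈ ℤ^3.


Interval decomposition of M: I[1,1]^3, I[1,3], I[3,3]^3.
HN type (ℓ=3): μ^(1)=10; μ^(2)=1; μ^(3)=-43/2

((0, 0, 4); (3, 0, 0); (1, 1, 0))


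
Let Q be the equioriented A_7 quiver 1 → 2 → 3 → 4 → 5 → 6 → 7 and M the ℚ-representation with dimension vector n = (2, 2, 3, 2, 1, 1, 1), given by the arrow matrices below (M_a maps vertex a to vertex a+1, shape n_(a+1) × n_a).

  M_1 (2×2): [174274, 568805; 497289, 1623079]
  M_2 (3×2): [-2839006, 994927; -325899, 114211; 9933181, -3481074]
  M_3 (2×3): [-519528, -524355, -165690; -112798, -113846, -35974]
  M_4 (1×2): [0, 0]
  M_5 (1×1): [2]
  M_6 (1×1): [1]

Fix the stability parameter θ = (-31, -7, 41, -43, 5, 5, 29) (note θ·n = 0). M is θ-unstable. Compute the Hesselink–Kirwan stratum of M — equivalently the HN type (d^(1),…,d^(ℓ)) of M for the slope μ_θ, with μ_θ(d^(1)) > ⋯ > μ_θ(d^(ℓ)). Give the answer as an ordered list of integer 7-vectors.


Via rank(M_{q-1}∘⋯∘M_p): M ≅ I[1,3], I[1,4], I[3,4], I[5,7].
μ_θ-semistable layers: μ^(1)=41; μ^(2)=29; μ^(3)=5; μ^(4)=-1; μ^(5)=-7; μ^(6)=-31

((0, 0, 1, 0, 0, 0, 0); (0, 0, 0, 0, 0, 0, 1); (0, 0, 0, 0, 1, 1, 0); (0, 0, 2, 2, 0, 0, 0); (0, 2, 0, 0, 0, 0, 0); (2, 0, 0, 0, 0, 0, 0))


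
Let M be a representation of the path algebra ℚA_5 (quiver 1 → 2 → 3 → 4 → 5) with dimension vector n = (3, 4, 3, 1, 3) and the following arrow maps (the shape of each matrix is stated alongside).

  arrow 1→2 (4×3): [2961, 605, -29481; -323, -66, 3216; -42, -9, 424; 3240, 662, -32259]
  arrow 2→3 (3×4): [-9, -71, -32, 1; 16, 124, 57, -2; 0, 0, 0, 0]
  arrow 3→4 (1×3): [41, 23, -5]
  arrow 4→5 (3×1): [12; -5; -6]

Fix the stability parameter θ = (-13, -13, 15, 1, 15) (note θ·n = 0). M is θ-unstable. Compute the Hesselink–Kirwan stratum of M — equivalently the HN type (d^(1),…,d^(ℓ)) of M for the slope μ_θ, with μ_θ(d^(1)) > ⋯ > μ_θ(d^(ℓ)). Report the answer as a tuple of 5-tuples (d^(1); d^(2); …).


Via rank(M_{q-1}∘⋯∘M_p): M ≅ I[1,2], I[1,3], I[1,5], I[2,2], I[3,3], I[5,5]^2.
μ_θ-semistable layers: μ^(1)=15; μ^(2)=8; μ^(3)=-13

((0, 0, 2, 0, 3); (0, 0, 1, 1, 0); (3, 4, 0, 0, 0))


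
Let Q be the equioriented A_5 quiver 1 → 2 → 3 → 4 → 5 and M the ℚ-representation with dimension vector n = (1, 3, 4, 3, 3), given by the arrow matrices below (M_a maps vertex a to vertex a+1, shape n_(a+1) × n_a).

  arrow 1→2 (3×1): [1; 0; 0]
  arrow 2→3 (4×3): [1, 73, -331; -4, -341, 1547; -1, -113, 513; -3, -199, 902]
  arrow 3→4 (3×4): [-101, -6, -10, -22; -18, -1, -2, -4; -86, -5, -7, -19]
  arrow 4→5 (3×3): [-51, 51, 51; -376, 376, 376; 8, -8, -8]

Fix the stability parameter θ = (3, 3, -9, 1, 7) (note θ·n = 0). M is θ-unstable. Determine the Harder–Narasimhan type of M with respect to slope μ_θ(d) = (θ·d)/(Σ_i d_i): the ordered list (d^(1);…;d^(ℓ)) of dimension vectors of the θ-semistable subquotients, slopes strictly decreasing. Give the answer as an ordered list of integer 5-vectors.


Interval decomposition of M: I[1,5], I[2,4]^2, I[3,3], I[5,5]^2.
HN type (ℓ=5): μ^(1)=7; μ^(2)=1; μ^(3)=-1; μ^(4)=-3; μ^(5)=-9

((0, 0, 0, 0, 3); (0, 0, 0, 3, 0); (1, 1, 1, 0, 0); (0, 2, 2, 0, 0); (0, 0, 1, 0, 0))


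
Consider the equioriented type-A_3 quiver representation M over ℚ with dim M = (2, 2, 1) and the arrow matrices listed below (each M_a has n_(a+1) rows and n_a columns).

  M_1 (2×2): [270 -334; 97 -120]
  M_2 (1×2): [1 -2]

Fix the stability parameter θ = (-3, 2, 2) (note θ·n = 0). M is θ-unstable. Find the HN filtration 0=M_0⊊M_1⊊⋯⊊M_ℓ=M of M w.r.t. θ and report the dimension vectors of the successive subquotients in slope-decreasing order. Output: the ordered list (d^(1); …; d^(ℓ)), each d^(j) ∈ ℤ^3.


Interval decomposition of M: I[1,2], I[1,3].
HN type (ℓ=2): μ^(1)=2; μ^(2)=-3

((0, 2, 1); (2, 0, 0))


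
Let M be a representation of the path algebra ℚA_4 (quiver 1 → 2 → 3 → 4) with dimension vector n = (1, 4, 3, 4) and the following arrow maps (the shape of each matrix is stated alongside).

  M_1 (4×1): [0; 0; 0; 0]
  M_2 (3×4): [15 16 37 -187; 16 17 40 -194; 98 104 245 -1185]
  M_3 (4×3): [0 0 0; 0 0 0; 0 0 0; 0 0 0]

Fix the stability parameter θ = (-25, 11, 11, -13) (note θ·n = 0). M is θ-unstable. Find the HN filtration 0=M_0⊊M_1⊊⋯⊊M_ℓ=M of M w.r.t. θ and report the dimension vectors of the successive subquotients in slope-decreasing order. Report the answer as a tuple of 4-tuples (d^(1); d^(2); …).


Barcode: M ≅ I[1,1], I[2,2], I[2,3]^3, I[4,4]^4. HN layers by μ_θ (3 steps, strictly decreasing):
  μ^(1)=11; μ^(2)=-13; μ^(3)=-25

((0, 4, 3, 0); (0, 0, 0, 4); (1, 0, 0, 0))


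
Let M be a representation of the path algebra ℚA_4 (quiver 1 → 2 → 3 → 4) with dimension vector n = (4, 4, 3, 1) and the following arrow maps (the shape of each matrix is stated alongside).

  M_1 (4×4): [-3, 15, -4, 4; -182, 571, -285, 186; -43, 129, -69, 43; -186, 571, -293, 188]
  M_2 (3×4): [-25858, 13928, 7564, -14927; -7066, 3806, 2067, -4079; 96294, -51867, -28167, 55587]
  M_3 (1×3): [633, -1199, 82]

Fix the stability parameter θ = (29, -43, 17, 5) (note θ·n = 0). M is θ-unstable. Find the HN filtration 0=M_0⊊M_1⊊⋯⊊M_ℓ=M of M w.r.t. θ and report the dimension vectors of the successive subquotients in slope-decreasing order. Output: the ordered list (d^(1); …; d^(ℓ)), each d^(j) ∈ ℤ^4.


Barcode: M ≅ I[1,2], I[1,3]^2, I[1,4]. HN layers by μ_θ (3 steps, strictly decreasing):
  μ^(1)=17; μ^(2)=11; μ^(3)=-7

((0, 0, 2, 0); (0, 0, 1, 1); (4, 4, 0, 0))


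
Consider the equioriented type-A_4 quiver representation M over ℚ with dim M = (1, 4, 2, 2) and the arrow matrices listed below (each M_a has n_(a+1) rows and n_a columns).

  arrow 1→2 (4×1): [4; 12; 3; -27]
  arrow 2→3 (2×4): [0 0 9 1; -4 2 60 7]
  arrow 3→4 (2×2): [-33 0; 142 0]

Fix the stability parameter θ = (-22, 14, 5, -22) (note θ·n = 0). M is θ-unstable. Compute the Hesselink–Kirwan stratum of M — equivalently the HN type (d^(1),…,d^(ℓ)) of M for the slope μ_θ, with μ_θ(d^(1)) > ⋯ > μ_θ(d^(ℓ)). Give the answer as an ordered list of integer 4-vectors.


Barcode: M ≅ I[1,3], I[2,2]^2, I[2,4], I[4,4]. HN layers by μ_θ (4 steps, strictly decreasing):
  μ^(1)=14; μ^(2)=19/2; μ^(3)=-1; μ^(4)=-22

((0, 2, 0, 0); (0, 1, 1, 0); (0, 1, 1, 1); (1, 0, 0, 1))


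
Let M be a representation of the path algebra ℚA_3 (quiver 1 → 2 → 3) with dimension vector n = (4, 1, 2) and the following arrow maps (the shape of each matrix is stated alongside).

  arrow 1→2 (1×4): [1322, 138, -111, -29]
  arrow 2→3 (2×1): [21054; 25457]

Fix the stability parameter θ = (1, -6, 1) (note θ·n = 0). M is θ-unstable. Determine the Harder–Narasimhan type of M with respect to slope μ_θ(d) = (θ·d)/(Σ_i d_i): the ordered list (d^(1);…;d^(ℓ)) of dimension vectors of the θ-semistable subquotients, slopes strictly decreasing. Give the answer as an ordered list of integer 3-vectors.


Interval decomposition of M: I[1,1]^3, I[1,3], I[3,3].
HN type (ℓ=2): μ^(1)=1; μ^(2)=-5/2

((3, 0, 2); (1, 1, 0))


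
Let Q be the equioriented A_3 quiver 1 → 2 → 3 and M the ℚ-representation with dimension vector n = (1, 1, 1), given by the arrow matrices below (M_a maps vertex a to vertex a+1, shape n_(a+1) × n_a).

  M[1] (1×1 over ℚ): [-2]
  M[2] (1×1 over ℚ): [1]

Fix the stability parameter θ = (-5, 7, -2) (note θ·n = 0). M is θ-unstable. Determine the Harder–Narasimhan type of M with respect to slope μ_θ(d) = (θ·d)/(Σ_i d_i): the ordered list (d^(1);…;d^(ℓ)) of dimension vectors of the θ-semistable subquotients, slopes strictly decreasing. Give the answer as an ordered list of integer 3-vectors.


Barcode: M ≅ I[1,3]. HN layers by μ_θ (2 steps, strictly decreasing):
  μ^(1)=5/2; μ^(2)=-5

((0, 1, 1); (1, 0, 0))


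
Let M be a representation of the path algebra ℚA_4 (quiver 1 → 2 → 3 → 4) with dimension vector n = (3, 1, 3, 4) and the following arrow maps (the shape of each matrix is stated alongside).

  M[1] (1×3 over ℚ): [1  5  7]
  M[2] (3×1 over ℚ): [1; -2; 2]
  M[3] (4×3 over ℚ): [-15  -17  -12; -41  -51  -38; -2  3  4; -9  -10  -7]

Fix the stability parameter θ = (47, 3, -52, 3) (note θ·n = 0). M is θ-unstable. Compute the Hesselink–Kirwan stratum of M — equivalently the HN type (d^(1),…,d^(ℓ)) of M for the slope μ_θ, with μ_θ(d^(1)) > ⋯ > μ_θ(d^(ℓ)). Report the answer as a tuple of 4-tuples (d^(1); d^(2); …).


Barcode: M ≅ I[1,1]^2, I[1,4], I[3,4]^2, I[4,4]. HN layers by μ_θ (4 steps, strictly decreasing):
  μ^(1)=47; μ^(2)=3; μ^(3)=-2/3; μ^(4)=-52

((2, 0, 0, 0); (0, 0, 0, 4); (1, 1, 1, 0); (0, 0, 2, 0))


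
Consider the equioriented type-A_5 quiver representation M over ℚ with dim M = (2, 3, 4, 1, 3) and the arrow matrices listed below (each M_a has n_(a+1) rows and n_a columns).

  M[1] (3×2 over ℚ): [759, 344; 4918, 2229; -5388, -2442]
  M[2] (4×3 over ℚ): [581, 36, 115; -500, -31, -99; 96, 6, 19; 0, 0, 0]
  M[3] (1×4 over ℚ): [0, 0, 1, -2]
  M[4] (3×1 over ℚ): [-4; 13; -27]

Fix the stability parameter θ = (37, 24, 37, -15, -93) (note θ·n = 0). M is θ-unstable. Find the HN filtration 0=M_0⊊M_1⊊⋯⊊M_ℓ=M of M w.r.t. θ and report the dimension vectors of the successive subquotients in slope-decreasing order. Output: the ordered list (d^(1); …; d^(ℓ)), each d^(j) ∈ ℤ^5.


Interval decomposition of M: I[1,3]^2, I[2,5], I[3,3], I[5,5]^2.
HN type (ℓ=4): μ^(1)=37; μ^(2)=61/2; μ^(3)=-47/4; μ^(4)=-93

((0, 0, 3, 0, 0); (2, 2, 0, 0, 0); (0, 1, 1, 1, 1); (0, 0, 0, 0, 2))


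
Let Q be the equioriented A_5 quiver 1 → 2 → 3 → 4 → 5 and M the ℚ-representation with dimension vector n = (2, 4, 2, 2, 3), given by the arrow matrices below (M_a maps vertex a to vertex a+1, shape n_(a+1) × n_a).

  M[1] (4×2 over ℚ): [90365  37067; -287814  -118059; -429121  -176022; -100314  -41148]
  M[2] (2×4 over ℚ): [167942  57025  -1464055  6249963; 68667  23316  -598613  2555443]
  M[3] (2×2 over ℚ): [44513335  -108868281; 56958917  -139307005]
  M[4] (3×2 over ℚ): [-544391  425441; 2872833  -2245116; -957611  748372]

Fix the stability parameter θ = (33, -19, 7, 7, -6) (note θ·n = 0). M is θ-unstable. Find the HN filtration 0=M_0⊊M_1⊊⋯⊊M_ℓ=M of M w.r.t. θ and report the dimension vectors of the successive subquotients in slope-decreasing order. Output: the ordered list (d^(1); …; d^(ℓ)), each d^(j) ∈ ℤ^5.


Interval decomposition of M: I[1,5]^2, I[2,2]^2, I[5,5].
HN type (ℓ=3): μ^(1)=22/5; μ^(2)=-6; μ^(3)=-19

((2, 2, 2, 2, 2); (0, 0, 0, 0, 1); (0, 2, 0, 0, 0))


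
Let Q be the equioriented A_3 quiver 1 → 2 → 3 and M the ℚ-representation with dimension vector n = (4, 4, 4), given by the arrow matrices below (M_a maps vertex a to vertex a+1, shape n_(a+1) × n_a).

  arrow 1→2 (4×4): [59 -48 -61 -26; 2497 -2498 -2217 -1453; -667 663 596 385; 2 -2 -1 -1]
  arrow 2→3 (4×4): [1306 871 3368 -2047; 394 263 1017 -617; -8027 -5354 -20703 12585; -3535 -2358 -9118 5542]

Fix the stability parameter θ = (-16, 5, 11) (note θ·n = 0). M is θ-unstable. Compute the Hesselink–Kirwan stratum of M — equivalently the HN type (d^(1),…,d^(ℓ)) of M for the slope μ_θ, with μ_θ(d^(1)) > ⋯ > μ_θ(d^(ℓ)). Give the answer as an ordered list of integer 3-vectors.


Via rank(M_{q-1}∘⋯∘M_p): M ≅ I[1,3]^4.
μ_θ-semistable layers: μ^(1)=11; μ^(2)=5; μ^(3)=-16

((0, 0, 4); (0, 4, 0); (4, 0, 0))


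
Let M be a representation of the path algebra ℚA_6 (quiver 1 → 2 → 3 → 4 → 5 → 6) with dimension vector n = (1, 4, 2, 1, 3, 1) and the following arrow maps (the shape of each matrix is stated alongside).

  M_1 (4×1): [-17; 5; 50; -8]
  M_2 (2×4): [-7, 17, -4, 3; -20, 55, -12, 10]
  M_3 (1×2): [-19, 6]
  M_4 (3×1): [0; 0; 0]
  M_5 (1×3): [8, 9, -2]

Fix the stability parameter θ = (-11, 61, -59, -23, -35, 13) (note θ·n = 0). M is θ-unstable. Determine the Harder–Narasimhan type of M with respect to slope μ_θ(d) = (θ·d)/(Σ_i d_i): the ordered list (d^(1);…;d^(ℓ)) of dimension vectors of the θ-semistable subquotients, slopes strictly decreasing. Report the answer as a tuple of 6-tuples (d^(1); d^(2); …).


Via rank(M_{q-1}∘⋯∘M_p): M ≅ I[1,4], I[2,2]^2, I[2,3], I[5,5]^2, I[5,6].
μ_θ-semistable layers: μ^(1)=61; μ^(2)=13; μ^(3)=1; μ^(4)=-7; μ^(5)=-11; μ^(6)=-35

((0, 2, 0, 0, 0, 0); (0, 0, 0, 0, 0, 1); (0, 1, 1, 0, 0, 0); (0, 1, 1, 1, 0, 0); (1, 0, 0, 0, 0, 0); (0, 0, 0, 0, 3, 0))


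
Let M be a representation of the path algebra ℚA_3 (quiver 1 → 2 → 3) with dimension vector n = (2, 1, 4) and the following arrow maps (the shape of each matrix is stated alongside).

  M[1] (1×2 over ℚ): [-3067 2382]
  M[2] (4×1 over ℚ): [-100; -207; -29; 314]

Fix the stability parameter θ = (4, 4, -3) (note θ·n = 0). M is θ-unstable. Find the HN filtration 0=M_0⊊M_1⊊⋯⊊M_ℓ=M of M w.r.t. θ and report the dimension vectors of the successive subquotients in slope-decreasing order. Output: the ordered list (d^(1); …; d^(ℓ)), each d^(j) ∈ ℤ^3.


Barcode: M ≅ I[1,1], I[1,3], I[3,3]^3. HN layers by μ_θ (3 steps, strictly decreasing):
  μ^(1)=4; μ^(2)=5/3; μ^(3)=-3

((1, 0, 0); (1, 1, 1); (0, 0, 3))


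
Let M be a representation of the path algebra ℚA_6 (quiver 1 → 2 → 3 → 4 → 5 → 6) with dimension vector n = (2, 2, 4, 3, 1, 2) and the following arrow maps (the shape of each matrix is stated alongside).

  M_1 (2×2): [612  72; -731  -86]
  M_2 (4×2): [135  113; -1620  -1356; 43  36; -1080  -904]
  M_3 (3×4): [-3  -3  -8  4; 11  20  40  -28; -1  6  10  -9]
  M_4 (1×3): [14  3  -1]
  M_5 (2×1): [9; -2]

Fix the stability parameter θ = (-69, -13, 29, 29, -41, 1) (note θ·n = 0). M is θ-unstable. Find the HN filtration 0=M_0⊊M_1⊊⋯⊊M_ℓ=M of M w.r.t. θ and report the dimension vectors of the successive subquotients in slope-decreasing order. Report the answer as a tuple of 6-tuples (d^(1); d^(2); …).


Barcode: M ≅ I[1,1], I[1,4], I[2,6], I[3,3], I[3,4], I[6,6]. HN layers by μ_θ (5 steps, strictly decreasing):
  μ^(1)=29; μ^(2)=9/2; μ^(3)=1; μ^(4)=-13; μ^(5)=-69

((0, 0, 3, 2, 0, 0); (0, 0, 1, 1, 1, 1); (0, 0, 0, 0, 0, 1); (0, 2, 0, 0, 0, 0); (2, 0, 0, 0, 0, 0))


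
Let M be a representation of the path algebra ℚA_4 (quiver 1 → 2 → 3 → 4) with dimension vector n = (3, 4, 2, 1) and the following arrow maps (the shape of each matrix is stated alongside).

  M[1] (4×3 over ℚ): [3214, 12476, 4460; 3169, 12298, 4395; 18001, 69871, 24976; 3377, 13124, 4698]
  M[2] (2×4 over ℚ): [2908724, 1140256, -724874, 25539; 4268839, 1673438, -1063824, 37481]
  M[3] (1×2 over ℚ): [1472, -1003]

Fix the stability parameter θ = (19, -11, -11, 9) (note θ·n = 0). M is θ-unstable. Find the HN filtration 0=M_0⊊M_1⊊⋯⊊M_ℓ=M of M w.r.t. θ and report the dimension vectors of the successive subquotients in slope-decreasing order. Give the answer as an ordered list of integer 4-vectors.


Barcode: M ≅ I[1,2], I[1,3], I[1,4], I[2,2]. HN layers by μ_θ (4 steps, strictly decreasing):
  μ^(1)=9; μ^(2)=4; μ^(3)=-1; μ^(4)=-11

((0, 0, 0, 1); (1, 1, 0, 0); (2, 2, 2, 0); (0, 1, 0, 0))


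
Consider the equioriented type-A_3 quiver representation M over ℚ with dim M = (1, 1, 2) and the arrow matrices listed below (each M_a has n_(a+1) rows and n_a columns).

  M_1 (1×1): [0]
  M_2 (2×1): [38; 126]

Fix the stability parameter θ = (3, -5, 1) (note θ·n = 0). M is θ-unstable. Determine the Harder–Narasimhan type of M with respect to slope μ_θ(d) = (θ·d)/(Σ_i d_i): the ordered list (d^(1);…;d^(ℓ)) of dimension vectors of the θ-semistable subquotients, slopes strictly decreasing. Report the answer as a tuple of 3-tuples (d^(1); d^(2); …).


Interval decomposition of M: I[1,1], I[2,3], I[3,3].
HN type (ℓ=3): μ^(1)=3; μ^(2)=1; μ^(3)=-5

((1, 0, 0); (0, 0, 2); (0, 1, 0))


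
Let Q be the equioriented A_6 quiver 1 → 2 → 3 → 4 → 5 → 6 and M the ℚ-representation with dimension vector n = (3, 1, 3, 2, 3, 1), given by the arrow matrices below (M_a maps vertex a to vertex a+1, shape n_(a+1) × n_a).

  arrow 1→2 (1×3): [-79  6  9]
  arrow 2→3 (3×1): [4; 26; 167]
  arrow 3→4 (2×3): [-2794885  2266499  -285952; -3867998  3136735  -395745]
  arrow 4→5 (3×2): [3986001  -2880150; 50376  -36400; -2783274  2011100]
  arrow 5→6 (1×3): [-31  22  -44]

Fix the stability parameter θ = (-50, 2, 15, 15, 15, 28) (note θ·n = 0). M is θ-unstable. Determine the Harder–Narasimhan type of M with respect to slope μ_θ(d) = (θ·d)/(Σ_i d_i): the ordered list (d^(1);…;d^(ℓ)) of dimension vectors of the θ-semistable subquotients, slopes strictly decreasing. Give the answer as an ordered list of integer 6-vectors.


Barcode: M ≅ I[1,1]^2, I[1,4], I[3,3], I[3,6], I[5,5]^2. HN layers by μ_θ (4 steps, strictly decreasing):
  μ^(1)=28; μ^(2)=15; μ^(3)=2; μ^(4)=-50

((0, 0, 0, 0, 0, 1); (0, 0, 3, 2, 3, 0); (0, 1, 0, 0, 0, 0); (3, 0, 0, 0, 0, 0))


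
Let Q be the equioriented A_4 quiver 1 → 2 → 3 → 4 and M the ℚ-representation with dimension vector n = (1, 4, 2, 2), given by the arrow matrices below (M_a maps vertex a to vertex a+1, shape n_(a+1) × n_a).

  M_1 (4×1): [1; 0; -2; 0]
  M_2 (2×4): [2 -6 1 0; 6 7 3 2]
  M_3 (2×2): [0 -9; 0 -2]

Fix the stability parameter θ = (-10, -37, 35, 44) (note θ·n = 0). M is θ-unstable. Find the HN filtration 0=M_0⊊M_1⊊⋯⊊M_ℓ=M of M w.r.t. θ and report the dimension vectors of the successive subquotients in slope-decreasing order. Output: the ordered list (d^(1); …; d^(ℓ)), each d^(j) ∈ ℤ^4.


Via rank(M_{q-1}∘⋯∘M_p): M ≅ I[1,2], I[2,2], I[2,3], I[2,4], I[4,4].
μ_θ-semistable layers: μ^(1)=44; μ^(2)=35; μ^(3)=-47/2; μ^(4)=-37

((0, 0, 0, 2); (0, 0, 2, 0); (1, 1, 0, 0); (0, 3, 0, 0))


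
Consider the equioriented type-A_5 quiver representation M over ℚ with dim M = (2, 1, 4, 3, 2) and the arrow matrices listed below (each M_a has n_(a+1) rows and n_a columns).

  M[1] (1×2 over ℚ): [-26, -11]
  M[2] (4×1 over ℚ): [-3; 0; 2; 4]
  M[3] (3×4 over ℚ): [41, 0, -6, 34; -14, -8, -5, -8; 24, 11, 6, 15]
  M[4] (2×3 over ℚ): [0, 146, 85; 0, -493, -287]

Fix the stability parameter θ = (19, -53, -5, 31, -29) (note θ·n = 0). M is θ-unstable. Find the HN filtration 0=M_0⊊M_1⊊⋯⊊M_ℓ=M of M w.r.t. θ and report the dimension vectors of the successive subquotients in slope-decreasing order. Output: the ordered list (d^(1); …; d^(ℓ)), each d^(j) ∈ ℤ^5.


Barcode: M ≅ I[1,1], I[1,4], I[3,3], I[3,5]^2. HN layers by μ_θ (5 steps, strictly decreasing):
  μ^(1)=31; μ^(2)=19; μ^(3)=1; μ^(4)=-5; μ^(5)=-17

((0, 0, 0, 1, 0); (1, 0, 0, 0, 0); (0, 0, 0, 2, 2); (0, 0, 4, 0, 0); (1, 1, 0, 0, 0))


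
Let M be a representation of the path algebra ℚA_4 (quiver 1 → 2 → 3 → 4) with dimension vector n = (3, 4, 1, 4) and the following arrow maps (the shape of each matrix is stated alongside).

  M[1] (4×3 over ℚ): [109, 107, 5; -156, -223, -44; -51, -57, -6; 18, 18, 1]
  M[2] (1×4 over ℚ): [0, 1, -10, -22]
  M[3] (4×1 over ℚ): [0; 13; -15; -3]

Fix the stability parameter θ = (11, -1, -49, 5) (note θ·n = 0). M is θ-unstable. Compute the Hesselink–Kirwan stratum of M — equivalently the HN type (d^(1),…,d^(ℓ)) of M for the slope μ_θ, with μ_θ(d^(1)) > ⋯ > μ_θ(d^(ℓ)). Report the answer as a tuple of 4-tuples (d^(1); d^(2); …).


Via rank(M_{q-1}∘⋯∘M_p): M ≅ I[1,2]^2, I[1,4], I[2,2], I[4,4]^3.
μ_θ-semistable layers: μ^(1)=5; μ^(2)=-1; μ^(3)=-13

((2, 2, 0, 4); (0, 1, 0, 0); (1, 1, 1, 0))


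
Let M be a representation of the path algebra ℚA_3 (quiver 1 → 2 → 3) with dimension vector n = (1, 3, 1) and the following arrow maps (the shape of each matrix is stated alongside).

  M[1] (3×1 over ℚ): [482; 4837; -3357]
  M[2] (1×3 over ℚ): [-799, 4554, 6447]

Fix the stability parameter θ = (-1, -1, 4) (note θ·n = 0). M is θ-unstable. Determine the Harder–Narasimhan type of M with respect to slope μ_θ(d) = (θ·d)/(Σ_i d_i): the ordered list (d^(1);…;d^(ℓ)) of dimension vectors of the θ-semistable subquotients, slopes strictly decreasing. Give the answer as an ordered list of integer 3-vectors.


Barcode: M ≅ I[1,3], I[2,2]^2. HN layers by μ_θ (2 steps, strictly decreasing):
  μ^(1)=4; μ^(2)=-1

((0, 0, 1); (1, 3, 0))


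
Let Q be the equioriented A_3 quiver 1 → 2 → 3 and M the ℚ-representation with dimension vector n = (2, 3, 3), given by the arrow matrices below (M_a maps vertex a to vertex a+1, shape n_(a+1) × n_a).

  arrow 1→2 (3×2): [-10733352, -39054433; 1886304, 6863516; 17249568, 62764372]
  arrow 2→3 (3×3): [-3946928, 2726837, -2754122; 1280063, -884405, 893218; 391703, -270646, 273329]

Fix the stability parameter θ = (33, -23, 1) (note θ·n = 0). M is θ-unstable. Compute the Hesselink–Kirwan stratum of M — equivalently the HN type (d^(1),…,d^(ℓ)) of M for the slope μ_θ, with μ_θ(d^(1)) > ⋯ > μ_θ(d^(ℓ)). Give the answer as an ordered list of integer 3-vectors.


Via rank(M_{q-1}∘⋯∘M_p): M ≅ I[1,1], I[1,3], I[2,3]^2.
μ_θ-semistable layers: μ^(1)=33; μ^(2)=11/3; μ^(3)=1; μ^(4)=-23

((1, 0, 0); (1, 1, 1); (0, 0, 2); (0, 2, 0))


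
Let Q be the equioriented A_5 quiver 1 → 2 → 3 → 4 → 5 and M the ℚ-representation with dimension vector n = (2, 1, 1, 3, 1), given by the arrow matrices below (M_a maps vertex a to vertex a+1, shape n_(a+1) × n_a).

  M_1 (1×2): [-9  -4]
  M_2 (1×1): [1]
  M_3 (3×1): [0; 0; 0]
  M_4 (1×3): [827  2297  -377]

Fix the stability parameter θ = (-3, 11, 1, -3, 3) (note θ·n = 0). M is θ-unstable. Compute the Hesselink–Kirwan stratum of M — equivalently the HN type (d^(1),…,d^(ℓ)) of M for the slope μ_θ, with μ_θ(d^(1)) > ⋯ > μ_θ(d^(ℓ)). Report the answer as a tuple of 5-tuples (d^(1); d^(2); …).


Interval decomposition of M: I[1,1], I[1,3], I[4,4]^2, I[4,5].
HN type (ℓ=3): μ^(1)=6; μ^(2)=3; μ^(3)=-3

((0, 1, 1, 0, 0); (0, 0, 0, 0, 1); (2, 0, 0, 3, 0))


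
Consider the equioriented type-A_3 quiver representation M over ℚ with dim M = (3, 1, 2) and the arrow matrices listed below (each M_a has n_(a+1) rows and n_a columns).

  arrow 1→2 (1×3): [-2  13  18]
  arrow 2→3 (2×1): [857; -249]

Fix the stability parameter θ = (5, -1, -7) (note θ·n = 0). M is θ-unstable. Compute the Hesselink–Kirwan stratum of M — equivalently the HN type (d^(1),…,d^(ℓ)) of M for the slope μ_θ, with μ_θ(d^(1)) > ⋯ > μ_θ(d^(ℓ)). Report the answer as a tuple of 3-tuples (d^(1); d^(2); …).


Barcode: M ≅ I[1,1]^2, I[1,3], I[3,3]. HN layers by μ_θ (3 steps, strictly decreasing):
  μ^(1)=5; μ^(2)=-1; μ^(3)=-7

((2, 0, 0); (1, 1, 1); (0, 0, 1))


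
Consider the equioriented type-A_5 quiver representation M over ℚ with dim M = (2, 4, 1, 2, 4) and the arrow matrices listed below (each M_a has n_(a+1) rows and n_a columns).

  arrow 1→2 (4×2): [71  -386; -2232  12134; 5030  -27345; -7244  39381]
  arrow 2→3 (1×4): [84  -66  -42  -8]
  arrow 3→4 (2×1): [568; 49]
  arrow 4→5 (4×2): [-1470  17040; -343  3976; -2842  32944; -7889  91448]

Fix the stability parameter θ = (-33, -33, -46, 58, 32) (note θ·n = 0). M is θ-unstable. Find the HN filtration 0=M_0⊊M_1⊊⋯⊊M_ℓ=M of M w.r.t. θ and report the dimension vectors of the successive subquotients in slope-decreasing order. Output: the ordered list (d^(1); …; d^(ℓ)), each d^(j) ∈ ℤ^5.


Via rank(M_{q-1}∘⋯∘M_p): M ≅ I[1,2], I[1,4], I[2,2]^2, I[4,5], I[5,5]^3.
μ_θ-semistable layers: μ^(1)=58; μ^(2)=45; μ^(3)=32; μ^(4)=-33; μ^(5)=-112/3

((0, 0, 0, 1, 0); (0, 0, 0, 1, 1); (0, 0, 0, 0, 3); (1, 3, 0, 0, 0); (1, 1, 1, 0, 0))


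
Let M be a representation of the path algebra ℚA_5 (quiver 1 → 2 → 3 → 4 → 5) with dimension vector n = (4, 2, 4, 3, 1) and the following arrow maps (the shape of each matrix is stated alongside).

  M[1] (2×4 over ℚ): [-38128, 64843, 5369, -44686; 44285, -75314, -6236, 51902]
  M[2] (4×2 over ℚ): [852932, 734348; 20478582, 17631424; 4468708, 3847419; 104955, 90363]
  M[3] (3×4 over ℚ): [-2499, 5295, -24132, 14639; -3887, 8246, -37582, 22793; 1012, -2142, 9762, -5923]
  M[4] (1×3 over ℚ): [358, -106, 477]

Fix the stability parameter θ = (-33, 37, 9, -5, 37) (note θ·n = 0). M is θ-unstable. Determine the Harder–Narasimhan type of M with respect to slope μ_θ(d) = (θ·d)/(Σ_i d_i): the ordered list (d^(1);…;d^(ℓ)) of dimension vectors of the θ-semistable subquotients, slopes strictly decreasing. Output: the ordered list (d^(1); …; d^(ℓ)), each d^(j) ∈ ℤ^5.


Barcode: M ≅ I[1,1]^2, I[1,3], I[1,5], I[3,4]^2. HN layers by μ_θ (5 steps, strictly decreasing):
  μ^(1)=37; μ^(2)=23; μ^(3)=41/3; μ^(4)=2; μ^(5)=-33

((0, 0, 0, 0, 1); (0, 1, 1, 0, 0); (0, 1, 1, 1, 0); (0, 0, 2, 2, 0); (4, 0, 0, 0, 0))


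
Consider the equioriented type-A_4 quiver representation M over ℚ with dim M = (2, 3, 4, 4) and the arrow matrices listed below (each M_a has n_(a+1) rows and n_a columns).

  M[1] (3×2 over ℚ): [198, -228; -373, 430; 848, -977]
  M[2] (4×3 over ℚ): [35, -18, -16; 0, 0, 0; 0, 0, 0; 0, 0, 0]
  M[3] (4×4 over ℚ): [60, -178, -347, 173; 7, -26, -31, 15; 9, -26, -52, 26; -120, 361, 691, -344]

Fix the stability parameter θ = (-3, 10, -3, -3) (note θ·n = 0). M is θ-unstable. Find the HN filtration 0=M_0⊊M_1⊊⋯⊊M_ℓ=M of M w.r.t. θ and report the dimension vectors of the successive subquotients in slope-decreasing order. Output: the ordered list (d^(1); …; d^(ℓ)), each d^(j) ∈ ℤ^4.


Via rank(M_{q-1}∘⋯∘M_p): M ≅ I[1,2], I[1,4], I[2,2], I[3,4]^3.
μ_θ-semistable layers: μ^(1)=10; μ^(2)=4/3; μ^(3)=-3

((0, 2, 0, 0); (0, 1, 1, 1); (2, 0, 3, 3))
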